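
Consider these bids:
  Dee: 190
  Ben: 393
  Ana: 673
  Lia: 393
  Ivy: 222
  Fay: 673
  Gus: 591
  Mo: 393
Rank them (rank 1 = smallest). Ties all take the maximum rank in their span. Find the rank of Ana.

8

Sorted (ascending): 190, 222, 393, 393, 393, 591, 673, 673
The 3 values of 393 occupy positions 3–5 → each gets rank 5.
The 2 values of 673 occupy positions 7–8 → each gets rank 8.
Ana has value 673 → rank 8.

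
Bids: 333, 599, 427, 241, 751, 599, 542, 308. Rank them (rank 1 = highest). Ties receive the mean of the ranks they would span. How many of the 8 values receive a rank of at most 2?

1

Sorted (descending): 751, 599, 599, 542, 427, 333, 308, 241
The 2 values of 599 occupy positions 2–3 → average rank (2+3)/2 = 2.5.
Ranks ≤ 2: {1} → 1 value.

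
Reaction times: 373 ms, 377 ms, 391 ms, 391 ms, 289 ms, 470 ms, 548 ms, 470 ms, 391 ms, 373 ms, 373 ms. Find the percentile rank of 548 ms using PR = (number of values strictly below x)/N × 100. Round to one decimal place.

90.9

N = 11.
Strictly below 548: 10. Equal to 548: 1.
PR = 10/11 × 100 = 90.9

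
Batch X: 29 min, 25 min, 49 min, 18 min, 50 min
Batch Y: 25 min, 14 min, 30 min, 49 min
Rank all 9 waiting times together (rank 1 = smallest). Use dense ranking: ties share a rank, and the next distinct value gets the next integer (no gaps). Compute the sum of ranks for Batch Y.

Sorted (ascending): 14, 18, 25, 25, 29, 30, 49, 49, 50
The 2 values of 25 share dense rank 3.
The 2 values of 49 share dense rank 6.
Remaining distinct values take the next consecutive integers.
Batch Y values → pooled ranks: 25→3, 14→1, 30→5, 49→6
Rank sum = 3 + 1 + 5 + 6 = 15

15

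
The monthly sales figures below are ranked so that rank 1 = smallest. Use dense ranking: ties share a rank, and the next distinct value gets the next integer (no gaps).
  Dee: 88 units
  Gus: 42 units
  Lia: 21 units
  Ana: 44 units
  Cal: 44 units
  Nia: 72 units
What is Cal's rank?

Sorted (ascending): 21, 42, 44, 44, 72, 88
The 2 values of 44 share dense rank 3.
Remaining distinct values take the next consecutive integers.
Cal has value 44 units → rank 3.

3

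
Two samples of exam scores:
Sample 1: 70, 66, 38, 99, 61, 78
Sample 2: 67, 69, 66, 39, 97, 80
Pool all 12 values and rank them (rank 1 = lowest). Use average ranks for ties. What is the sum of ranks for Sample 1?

37.5

Sorted (ascending): 38, 39, 61, 66, 66, 67, 69, 70, 78, 80, 97, 99
The 2 values of 66 occupy positions 4–5 → average rank (4+5)/2 = 4.5.
Sample 1 values → pooled ranks: 70→8, 66→4.5, 38→1, 99→12, 61→3, 78→9
Rank sum = 8 + 4.5 + 1 + 12 + 3 + 9 = 37.5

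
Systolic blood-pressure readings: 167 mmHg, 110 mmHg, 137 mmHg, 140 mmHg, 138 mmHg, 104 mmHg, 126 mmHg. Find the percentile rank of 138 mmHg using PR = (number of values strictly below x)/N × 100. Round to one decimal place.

N = 7.
Strictly below 138: 4. Equal to 138: 1.
PR = 4/7 × 100 = 57.1

57.1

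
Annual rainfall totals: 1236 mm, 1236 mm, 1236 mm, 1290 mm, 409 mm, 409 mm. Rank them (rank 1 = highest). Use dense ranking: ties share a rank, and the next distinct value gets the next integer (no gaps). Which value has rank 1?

1290

Sorted (descending): 1290, 1236, 1236, 1236, 409, 409
The 3 values of 1236 share dense rank 2.
The 2 values of 409 share dense rank 3.
Remaining distinct values take the next consecutive integers.
Rank 1 → value 1290.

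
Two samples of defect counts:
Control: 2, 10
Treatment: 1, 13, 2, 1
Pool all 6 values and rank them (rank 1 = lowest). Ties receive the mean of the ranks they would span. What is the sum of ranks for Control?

8.5

Sorted (ascending): 1, 1, 2, 2, 10, 13
The 2 values of 1 occupy positions 1–2 → average rank (1+2)/2 = 1.5.
The 2 values of 2 occupy positions 3–4 → average rank (3+4)/2 = 3.5.
Control values → pooled ranks: 2→3.5, 10→5
Rank sum = 3.5 + 5 = 8.5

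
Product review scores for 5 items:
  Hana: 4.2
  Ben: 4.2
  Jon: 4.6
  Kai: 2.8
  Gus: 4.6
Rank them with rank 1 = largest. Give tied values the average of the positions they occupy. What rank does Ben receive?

Sorted (descending): 4.6, 4.6, 4.2, 4.2, 2.8
The 2 values of 4.6 occupy positions 1–2 → average rank (1+2)/2 = 1.5.
The 2 values of 4.2 occupy positions 3–4 → average rank (3+4)/2 = 3.5.
Ben has value 4.2 → rank 3.5.

3.5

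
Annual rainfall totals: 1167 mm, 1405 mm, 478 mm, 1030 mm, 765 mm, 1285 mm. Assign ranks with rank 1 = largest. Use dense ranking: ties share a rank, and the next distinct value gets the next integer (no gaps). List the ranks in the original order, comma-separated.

Sorted (descending): 1405, 1285, 1167, 1030, 765, 478
No ties — each value takes its position as its rank.

3, 1, 6, 4, 5, 2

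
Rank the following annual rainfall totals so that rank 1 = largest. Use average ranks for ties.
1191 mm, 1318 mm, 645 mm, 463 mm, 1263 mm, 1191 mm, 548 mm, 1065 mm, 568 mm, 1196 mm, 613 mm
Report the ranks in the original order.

4.5, 1, 7, 11, 2, 4.5, 10, 6, 9, 3, 8

Sorted (descending): 1318, 1263, 1196, 1191, 1191, 1065, 645, 613, 568, 548, 463
The 2 values of 1191 occupy positions 4–5 → average rank (4+5)/2 = 4.5.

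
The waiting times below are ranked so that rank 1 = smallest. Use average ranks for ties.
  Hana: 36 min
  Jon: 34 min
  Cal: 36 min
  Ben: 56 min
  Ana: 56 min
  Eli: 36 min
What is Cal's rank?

Sorted (ascending): 34, 36, 36, 36, 56, 56
The 3 values of 36 occupy positions 2–4 → average rank 3.
The 2 values of 56 occupy positions 5–6 → average rank (5+6)/2 = 5.5.
Cal has value 36 min → rank 3.

3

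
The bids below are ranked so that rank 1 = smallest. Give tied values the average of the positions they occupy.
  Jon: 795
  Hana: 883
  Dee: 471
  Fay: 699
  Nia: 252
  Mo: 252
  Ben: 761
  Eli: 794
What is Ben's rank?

Sorted (ascending): 252, 252, 471, 699, 761, 794, 795, 883
The 2 values of 252 occupy positions 1–2 → average rank (1+2)/2 = 1.5.
Ben has value 761 → rank 5.

5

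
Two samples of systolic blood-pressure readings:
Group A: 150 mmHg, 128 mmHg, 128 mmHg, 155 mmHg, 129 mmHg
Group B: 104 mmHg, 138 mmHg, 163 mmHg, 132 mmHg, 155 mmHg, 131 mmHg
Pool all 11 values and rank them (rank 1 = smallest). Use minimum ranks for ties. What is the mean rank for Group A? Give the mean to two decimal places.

Sorted (ascending): 104, 128, 128, 129, 131, 132, 138, 150, 155, 155, 163
The 2 values of 128 occupy positions 2–3 → each gets rank 2.
The 2 values of 155 occupy positions 9–10 → each gets rank 9.
Group A values → pooled ranks: 150→8, 128→2, 128→2, 155→9, 129→4
Mean rank = (8 + 2 + 2 + 9 + 4) / 5 = 5.00

5.00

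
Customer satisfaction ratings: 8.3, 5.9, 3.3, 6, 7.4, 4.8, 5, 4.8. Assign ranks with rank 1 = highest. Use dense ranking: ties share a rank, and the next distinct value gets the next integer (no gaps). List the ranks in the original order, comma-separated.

Sorted (descending): 8.3, 7.4, 6, 5.9, 5, 4.8, 4.8, 3.3
The 2 values of 4.8 share dense rank 6.
Remaining distinct values take the next consecutive integers.

1, 4, 7, 3, 2, 6, 5, 6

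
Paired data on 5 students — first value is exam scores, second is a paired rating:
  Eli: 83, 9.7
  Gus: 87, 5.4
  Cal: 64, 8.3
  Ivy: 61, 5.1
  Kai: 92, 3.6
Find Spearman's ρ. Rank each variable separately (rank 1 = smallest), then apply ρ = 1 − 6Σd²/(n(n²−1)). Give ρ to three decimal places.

-0.300

Ranks of variable 1: 3, 4, 2, 1, 5
Ranks of variable 2: 5, 3, 4, 2, 1
d = r₁ − r₂: -2, 1, -2, -1, 4
d²: 4, 1, 4, 1, 16; Σd² = 26
ρ = 1 − 6·26/(5·24) = 1 − 156/120 = -0.300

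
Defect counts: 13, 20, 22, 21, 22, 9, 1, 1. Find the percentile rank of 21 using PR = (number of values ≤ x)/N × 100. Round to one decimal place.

N = 8.
Strictly below 21: 5. Equal to 21: 1.
PR = 6/8 × 100 = 75.0

75.0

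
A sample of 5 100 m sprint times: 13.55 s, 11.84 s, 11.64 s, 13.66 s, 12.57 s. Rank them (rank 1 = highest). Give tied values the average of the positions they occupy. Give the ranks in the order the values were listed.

Sorted (descending): 13.66, 13.55, 12.57, 11.84, 11.64
No ties — each value takes its position as its rank.

2, 4, 5, 1, 3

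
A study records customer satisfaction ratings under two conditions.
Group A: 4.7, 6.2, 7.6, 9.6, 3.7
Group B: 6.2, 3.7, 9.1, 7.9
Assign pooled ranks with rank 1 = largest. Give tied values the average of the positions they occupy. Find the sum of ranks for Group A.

26

Sorted (descending): 9.6, 9.1, 7.9, 7.6, 6.2, 6.2, 4.7, 3.7, 3.7
The 2 values of 6.2 occupy positions 5–6 → average rank (5+6)/2 = 5.5.
The 2 values of 3.7 occupy positions 8–9 → average rank (8+9)/2 = 8.5.
Group A values → pooled ranks: 4.7→7, 6.2→5.5, 7.6→4, 9.6→1, 3.7→8.5
Rank sum = 7 + 5.5 + 4 + 1 + 8.5 = 26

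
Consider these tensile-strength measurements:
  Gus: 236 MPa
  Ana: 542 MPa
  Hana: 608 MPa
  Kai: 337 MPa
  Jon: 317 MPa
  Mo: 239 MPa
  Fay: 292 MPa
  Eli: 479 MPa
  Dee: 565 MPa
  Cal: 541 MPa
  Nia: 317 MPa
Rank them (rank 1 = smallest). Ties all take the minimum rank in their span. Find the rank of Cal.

Sorted (ascending): 236, 239, 292, 317, 317, 337, 479, 541, 542, 565, 608
The 2 values of 317 occupy positions 4–5 → each gets rank 4.
Cal has value 541 MPa → rank 8.

8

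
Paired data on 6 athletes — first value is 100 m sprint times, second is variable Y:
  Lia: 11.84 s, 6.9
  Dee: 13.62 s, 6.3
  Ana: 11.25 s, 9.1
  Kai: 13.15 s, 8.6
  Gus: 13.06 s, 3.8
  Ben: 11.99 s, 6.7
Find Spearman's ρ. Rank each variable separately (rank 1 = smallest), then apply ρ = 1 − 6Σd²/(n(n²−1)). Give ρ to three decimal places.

-0.543

Ranks of variable 1: 2, 6, 1, 5, 4, 3
Ranks of variable 2: 4, 2, 6, 5, 1, 3
d = r₁ − r₂: -2, 4, -5, 0, 3, 0
d²: 4, 16, 25, 0, 9, 0; Σd² = 54
ρ = 1 − 6·54/(6·35) = 1 − 324/210 = -0.543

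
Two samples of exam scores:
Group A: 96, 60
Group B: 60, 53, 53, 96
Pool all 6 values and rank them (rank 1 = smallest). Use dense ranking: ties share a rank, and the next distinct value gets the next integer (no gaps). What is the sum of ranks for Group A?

5

Sorted (ascending): 53, 53, 60, 60, 96, 96
The 2 values of 53 share dense rank 1.
The 2 values of 60 share dense rank 2.
The 2 values of 96 share dense rank 3.
Group A values → pooled ranks: 96→3, 60→2
Rank sum = 3 + 2 = 5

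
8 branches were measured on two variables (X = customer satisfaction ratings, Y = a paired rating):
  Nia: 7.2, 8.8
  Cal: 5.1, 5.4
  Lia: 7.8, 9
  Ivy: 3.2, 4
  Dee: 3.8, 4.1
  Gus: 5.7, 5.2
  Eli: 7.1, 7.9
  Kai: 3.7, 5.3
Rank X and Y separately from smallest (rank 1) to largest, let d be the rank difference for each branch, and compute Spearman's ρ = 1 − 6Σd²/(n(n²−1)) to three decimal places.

Ranks of variable 1: 7, 4, 8, 1, 3, 5, 6, 2
Ranks of variable 2: 7, 5, 8, 1, 2, 3, 6, 4
d = r₁ − r₂: 0, -1, 0, 0, 1, 2, 0, -2
d²: 0, 1, 0, 0, 1, 4, 0, 4; Σd² = 10
ρ = 1 − 6·10/(8·63) = 1 − 60/504 = 0.881

0.881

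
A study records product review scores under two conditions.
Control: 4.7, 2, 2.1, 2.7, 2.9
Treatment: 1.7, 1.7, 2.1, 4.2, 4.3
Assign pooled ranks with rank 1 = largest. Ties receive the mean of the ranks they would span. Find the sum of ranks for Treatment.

30.5

Sorted (descending): 4.7, 4.3, 4.2, 2.9, 2.7, 2.1, 2.1, 2, 1.7, 1.7
The 2 values of 2.1 occupy positions 6–7 → average rank (6+7)/2 = 6.5.
The 2 values of 1.7 occupy positions 9–10 → average rank (9+10)/2 = 9.5.
Treatment values → pooled ranks: 1.7→9.5, 1.7→9.5, 2.1→6.5, 4.2→3, 4.3→2
Rank sum = 9.5 + 9.5 + 6.5 + 3 + 2 = 30.5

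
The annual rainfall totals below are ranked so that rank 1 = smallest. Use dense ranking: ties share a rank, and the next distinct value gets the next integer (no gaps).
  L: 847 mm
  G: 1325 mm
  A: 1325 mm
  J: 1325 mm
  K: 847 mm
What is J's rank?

Sorted (ascending): 847, 847, 1325, 1325, 1325
The 2 values of 847 share dense rank 1.
The 3 values of 1325 share dense rank 2.
J has value 1325 mm → rank 2.

2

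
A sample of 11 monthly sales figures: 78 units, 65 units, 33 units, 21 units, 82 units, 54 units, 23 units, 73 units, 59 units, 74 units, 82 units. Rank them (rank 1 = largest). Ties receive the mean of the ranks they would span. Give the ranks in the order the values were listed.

3, 6, 9, 11, 1.5, 8, 10, 5, 7, 4, 1.5

Sorted (descending): 82, 82, 78, 74, 73, 65, 59, 54, 33, 23, 21
The 2 values of 82 occupy positions 1–2 → average rank (1+2)/2 = 1.5.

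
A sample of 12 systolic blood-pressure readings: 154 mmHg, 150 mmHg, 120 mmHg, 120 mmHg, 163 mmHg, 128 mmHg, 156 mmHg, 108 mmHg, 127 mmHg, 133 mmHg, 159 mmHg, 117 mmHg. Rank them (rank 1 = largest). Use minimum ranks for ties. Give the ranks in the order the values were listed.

4, 5, 9, 9, 1, 7, 3, 12, 8, 6, 2, 11

Sorted (descending): 163, 159, 156, 154, 150, 133, 128, 127, 120, 120, 117, 108
The 2 values of 120 occupy positions 9–10 → each gets rank 9.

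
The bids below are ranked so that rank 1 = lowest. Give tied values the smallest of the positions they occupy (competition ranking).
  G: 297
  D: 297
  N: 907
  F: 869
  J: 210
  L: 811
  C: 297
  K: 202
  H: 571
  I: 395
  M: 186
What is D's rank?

Sorted (ascending): 186, 202, 210, 297, 297, 297, 395, 571, 811, 869, 907
The 3 values of 297 occupy positions 4–6 → each gets rank 4.
D has value 297 → rank 4.

4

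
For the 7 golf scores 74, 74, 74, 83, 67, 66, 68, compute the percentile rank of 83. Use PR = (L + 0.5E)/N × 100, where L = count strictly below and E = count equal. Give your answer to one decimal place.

N = 7.
Strictly below 83: 6. Equal to 83: 1.
PR = (6 + 0.5·1)/7 × 100 = 92.9

92.9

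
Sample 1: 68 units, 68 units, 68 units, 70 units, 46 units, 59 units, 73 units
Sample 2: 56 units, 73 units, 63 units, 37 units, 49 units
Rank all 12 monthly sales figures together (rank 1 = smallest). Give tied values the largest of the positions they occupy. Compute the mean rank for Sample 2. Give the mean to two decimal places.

5.20

Sorted (ascending): 37, 46, 49, 56, 59, 63, 68, 68, 68, 70, 73, 73
The 3 values of 68 occupy positions 7–9 → each gets rank 9.
The 2 values of 73 occupy positions 11–12 → each gets rank 12.
Sample 2 values → pooled ranks: 56→4, 73→12, 63→6, 37→1, 49→3
Mean rank = (4 + 12 + 6 + 1 + 3) / 5 = 5.20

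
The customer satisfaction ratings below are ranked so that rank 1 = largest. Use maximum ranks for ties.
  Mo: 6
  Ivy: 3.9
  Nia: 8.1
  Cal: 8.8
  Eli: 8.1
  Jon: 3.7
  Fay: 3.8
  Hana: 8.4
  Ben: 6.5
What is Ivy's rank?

Sorted (descending): 8.8, 8.4, 8.1, 8.1, 6.5, 6, 3.9, 3.8, 3.7
The 2 values of 8.1 occupy positions 3–4 → each gets rank 4.
Ivy has value 3.9 → rank 7.

7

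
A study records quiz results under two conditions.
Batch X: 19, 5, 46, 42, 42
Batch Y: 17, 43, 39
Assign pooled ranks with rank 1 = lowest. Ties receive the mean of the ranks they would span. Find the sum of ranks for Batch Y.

13

Sorted (ascending): 5, 17, 19, 39, 42, 42, 43, 46
The 2 values of 42 occupy positions 5–6 → average rank (5+6)/2 = 5.5.
Batch Y values → pooled ranks: 17→2, 43→7, 39→4
Rank sum = 2 + 7 + 4 = 13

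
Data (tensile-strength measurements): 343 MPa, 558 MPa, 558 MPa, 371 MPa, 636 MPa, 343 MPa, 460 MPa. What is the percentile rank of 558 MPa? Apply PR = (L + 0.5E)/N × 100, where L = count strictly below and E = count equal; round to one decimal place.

N = 7.
Strictly below 558: 4. Equal to 558: 2.
PR = (4 + 0.5·2)/7 × 100 = 71.4

71.4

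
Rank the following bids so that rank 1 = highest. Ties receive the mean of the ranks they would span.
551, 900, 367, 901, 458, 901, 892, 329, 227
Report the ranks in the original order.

Sorted (descending): 901, 901, 900, 892, 551, 458, 367, 329, 227
The 2 values of 901 occupy positions 1–2 → average rank (1+2)/2 = 1.5.

5, 3, 7, 1.5, 6, 1.5, 4, 8, 9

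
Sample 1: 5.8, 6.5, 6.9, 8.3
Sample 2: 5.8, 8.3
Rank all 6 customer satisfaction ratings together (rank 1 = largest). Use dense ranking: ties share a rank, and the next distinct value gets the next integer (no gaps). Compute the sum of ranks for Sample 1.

10

Sorted (descending): 8.3, 8.3, 6.9, 6.5, 5.8, 5.8
The 2 values of 8.3 share dense rank 1.
The 2 values of 5.8 share dense rank 4.
Remaining distinct values take the next consecutive integers.
Sample 1 values → pooled ranks: 5.8→4, 6.5→3, 6.9→2, 8.3→1
Rank sum = 4 + 3 + 2 + 1 = 10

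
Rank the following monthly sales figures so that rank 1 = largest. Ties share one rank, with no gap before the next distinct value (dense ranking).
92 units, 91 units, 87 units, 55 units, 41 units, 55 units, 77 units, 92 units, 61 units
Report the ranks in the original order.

Sorted (descending): 92, 92, 91, 87, 77, 61, 55, 55, 41
The 2 values of 92 share dense rank 1.
The 2 values of 55 share dense rank 6.
Remaining distinct values take the next consecutive integers.

1, 2, 3, 6, 7, 6, 4, 1, 5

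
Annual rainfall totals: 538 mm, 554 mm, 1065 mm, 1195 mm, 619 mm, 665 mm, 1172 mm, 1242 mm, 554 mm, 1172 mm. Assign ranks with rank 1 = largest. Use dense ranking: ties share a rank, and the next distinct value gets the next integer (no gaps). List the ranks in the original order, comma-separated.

Sorted (descending): 1242, 1195, 1172, 1172, 1065, 665, 619, 554, 554, 538
The 2 values of 1172 share dense rank 3.
The 2 values of 554 share dense rank 7.
Remaining distinct values take the next consecutive integers.

8, 7, 4, 2, 6, 5, 3, 1, 7, 3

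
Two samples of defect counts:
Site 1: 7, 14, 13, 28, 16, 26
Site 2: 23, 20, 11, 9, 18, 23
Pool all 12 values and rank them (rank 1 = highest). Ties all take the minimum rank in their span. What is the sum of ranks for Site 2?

Sorted (descending): 28, 26, 23, 23, 20, 18, 16, 14, 13, 11, 9, 7
The 2 values of 23 occupy positions 3–4 → each gets rank 3.
Site 2 values → pooled ranks: 23→3, 20→5, 11→10, 9→11, 18→6, 23→3
Rank sum = 3 + 5 + 10 + 11 + 6 + 3 = 38

38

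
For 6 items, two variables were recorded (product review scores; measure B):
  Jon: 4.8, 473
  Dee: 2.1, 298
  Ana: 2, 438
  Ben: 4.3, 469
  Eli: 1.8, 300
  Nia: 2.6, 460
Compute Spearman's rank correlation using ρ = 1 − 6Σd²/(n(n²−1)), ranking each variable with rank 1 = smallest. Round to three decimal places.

Ranks of variable 1: 6, 3, 2, 5, 1, 4
Ranks of variable 2: 6, 1, 3, 5, 2, 4
d = r₁ − r₂: 0, 2, -1, 0, -1, 0
d²: 0, 4, 1, 0, 1, 0; Σd² = 6
ρ = 1 − 6·6/(6·35) = 1 − 36/210 = 0.829

0.829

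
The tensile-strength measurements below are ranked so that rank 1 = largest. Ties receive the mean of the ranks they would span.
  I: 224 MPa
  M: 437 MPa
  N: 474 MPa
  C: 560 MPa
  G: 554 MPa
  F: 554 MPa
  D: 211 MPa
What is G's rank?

2.5

Sorted (descending): 560, 554, 554, 474, 437, 224, 211
The 2 values of 554 occupy positions 2–3 → average rank (2+3)/2 = 2.5.
G has value 554 MPa → rank 2.5.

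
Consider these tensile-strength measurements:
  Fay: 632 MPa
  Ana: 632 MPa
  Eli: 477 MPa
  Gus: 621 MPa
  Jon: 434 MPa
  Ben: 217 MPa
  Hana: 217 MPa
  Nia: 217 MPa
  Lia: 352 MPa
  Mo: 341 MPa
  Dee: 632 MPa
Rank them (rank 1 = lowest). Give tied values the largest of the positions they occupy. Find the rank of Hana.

3

Sorted (ascending): 217, 217, 217, 341, 352, 434, 477, 621, 632, 632, 632
The 3 values of 217 occupy positions 1–3 → each gets rank 3.
The 3 values of 632 occupy positions 9–11 → each gets rank 11.
Hana has value 217 MPa → rank 3.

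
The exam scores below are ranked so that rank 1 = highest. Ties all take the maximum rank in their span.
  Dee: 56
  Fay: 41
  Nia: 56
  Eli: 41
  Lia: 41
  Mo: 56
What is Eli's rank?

Sorted (descending): 56, 56, 56, 41, 41, 41
The 3 values of 56 occupy positions 1–3 → each gets rank 3.
The 3 values of 41 occupy positions 4–6 → each gets rank 6.
Eli has value 41 → rank 6.

6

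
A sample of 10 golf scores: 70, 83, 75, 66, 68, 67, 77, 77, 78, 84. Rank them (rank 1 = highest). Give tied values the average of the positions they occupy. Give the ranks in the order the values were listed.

Sorted (descending): 84, 83, 78, 77, 77, 75, 70, 68, 67, 66
The 2 values of 77 occupy positions 4–5 → average rank (4+5)/2 = 4.5.

7, 2, 6, 10, 8, 9, 4.5, 4.5, 3, 1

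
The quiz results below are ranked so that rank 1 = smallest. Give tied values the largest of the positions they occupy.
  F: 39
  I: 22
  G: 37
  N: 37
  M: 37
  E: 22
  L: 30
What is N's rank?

6

Sorted (ascending): 22, 22, 30, 37, 37, 37, 39
The 2 values of 22 occupy positions 1–2 → each gets rank 2.
The 3 values of 37 occupy positions 4–6 → each gets rank 6.
N has value 37 → rank 6.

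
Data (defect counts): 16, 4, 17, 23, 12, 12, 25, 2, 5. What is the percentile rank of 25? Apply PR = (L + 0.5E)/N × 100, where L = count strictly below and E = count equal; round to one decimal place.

94.4

N = 9.
Strictly below 25: 8. Equal to 25: 1.
PR = (8 + 0.5·1)/9 × 100 = 94.4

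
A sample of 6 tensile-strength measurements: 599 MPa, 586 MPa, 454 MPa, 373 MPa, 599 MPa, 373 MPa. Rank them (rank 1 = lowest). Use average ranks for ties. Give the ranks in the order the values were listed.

Sorted (ascending): 373, 373, 454, 586, 599, 599
The 2 values of 373 occupy positions 1–2 → average rank (1+2)/2 = 1.5.
The 2 values of 599 occupy positions 5–6 → average rank (5+6)/2 = 5.5.

5.5, 4, 3, 1.5, 5.5, 1.5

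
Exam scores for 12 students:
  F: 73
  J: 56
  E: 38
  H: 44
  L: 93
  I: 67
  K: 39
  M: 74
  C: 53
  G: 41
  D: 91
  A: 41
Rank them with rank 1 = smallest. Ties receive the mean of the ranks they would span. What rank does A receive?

Sorted (ascending): 38, 39, 41, 41, 44, 53, 56, 67, 73, 74, 91, 93
The 2 values of 41 occupy positions 3–4 → average rank (3+4)/2 = 3.5.
A has value 41 → rank 3.5.

3.5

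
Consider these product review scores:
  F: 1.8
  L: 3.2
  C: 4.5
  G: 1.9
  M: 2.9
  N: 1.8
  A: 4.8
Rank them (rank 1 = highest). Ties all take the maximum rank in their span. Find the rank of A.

Sorted (descending): 4.8, 4.5, 3.2, 2.9, 1.9, 1.8, 1.8
The 2 values of 1.8 occupy positions 6–7 → each gets rank 7.
A has value 4.8 → rank 1.

1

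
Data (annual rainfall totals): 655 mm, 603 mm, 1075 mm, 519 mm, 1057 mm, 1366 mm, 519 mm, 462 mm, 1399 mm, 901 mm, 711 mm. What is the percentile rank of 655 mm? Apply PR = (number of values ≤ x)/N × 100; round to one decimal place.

45.5

N = 11.
Strictly below 655: 4. Equal to 655: 1.
PR = 5/11 × 100 = 45.5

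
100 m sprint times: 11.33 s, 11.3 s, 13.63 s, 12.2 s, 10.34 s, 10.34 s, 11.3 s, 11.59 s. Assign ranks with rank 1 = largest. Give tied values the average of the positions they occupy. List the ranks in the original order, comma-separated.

4, 5.5, 1, 2, 7.5, 7.5, 5.5, 3

Sorted (descending): 13.63, 12.2, 11.59, 11.33, 11.3, 11.3, 10.34, 10.34
The 2 values of 11.3 occupy positions 5–6 → average rank (5+6)/2 = 5.5.
The 2 values of 10.34 occupy positions 7–8 → average rank (7+8)/2 = 7.5.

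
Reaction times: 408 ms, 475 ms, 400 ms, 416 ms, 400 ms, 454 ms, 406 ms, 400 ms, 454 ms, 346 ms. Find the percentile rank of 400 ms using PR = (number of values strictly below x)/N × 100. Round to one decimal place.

N = 10.
Strictly below 400: 1. Equal to 400: 3.
PR = 1/10 × 100 = 10.0

10.0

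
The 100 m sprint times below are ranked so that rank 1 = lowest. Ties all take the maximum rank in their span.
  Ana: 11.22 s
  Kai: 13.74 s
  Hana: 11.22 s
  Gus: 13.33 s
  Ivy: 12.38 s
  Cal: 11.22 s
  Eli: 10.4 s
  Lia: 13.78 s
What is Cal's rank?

Sorted (ascending): 10.4, 11.22, 11.22, 11.22, 12.38, 13.33, 13.74, 13.78
The 3 values of 11.22 occupy positions 2–4 → each gets rank 4.
Cal has value 11.22 s → rank 4.

4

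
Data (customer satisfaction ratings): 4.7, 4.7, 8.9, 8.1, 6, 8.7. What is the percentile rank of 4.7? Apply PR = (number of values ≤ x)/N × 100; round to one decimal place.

N = 6.
Strictly below 4.7: 0. Equal to 4.7: 2.
PR = 2/6 × 100 = 33.3

33.3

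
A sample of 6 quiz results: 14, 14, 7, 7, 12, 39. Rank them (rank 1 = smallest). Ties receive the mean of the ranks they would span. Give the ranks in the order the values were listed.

Sorted (ascending): 7, 7, 12, 14, 14, 39
The 2 values of 7 occupy positions 1–2 → average rank (1+2)/2 = 1.5.
The 2 values of 14 occupy positions 4–5 → average rank (4+5)/2 = 4.5.

4.5, 4.5, 1.5, 1.5, 3, 6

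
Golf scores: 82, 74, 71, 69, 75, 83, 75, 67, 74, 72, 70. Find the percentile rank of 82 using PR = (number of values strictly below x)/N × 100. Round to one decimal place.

81.8

N = 11.
Strictly below 82: 9. Equal to 82: 1.
PR = 9/11 × 100 = 81.8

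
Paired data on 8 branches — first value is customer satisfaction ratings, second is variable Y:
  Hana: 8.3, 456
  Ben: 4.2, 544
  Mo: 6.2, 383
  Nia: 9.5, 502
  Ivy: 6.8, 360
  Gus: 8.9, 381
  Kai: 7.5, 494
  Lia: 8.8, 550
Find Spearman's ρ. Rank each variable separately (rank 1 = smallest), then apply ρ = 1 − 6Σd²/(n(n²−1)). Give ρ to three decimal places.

0.095

Ranks of variable 1: 5, 1, 2, 8, 3, 7, 4, 6
Ranks of variable 2: 4, 7, 3, 6, 1, 2, 5, 8
d = r₁ − r₂: 1, -6, -1, 2, 2, 5, -1, -2
d²: 1, 36, 1, 4, 4, 25, 1, 4; Σd² = 76
ρ = 1 − 6·76/(8·63) = 1 − 456/504 = 0.095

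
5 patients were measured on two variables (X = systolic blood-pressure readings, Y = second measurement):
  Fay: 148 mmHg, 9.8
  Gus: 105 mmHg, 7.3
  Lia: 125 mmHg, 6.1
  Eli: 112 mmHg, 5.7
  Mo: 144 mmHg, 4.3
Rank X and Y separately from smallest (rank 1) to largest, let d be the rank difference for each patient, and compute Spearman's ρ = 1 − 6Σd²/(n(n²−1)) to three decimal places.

0.100

Ranks of variable 1: 5, 1, 3, 2, 4
Ranks of variable 2: 5, 4, 3, 2, 1
d = r₁ − r₂: 0, -3, 0, 0, 3
d²: 0, 9, 0, 0, 9; Σd² = 18
ρ = 1 − 6·18/(5·24) = 1 − 108/120 = 0.100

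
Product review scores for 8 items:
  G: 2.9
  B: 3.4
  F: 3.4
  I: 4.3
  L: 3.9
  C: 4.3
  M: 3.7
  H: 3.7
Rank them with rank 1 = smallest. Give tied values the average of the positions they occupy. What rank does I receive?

Sorted (ascending): 2.9, 3.4, 3.4, 3.7, 3.7, 3.9, 4.3, 4.3
The 2 values of 3.4 occupy positions 2–3 → average rank (2+3)/2 = 2.5.
The 2 values of 3.7 occupy positions 4–5 → average rank (4+5)/2 = 4.5.
The 2 values of 4.3 occupy positions 7–8 → average rank (7+8)/2 = 7.5.
I has value 4.3 → rank 7.5.

7.5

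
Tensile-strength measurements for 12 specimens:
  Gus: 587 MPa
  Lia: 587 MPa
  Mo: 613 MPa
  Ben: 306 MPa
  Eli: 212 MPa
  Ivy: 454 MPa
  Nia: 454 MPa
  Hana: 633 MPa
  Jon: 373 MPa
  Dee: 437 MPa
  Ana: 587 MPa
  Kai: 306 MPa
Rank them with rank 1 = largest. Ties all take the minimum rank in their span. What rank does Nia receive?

6

Sorted (descending): 633, 613, 587, 587, 587, 454, 454, 437, 373, 306, 306, 212
The 3 values of 587 occupy positions 3–5 → each gets rank 3.
The 2 values of 454 occupy positions 6–7 → each gets rank 6.
The 2 values of 306 occupy positions 10–11 → each gets rank 10.
Nia has value 454 MPa → rank 6.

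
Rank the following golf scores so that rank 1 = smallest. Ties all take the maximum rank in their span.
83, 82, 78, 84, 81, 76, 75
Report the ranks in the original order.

Sorted (ascending): 75, 76, 78, 81, 82, 83, 84
No ties — each value takes its position as its rank.

6, 5, 3, 7, 4, 2, 1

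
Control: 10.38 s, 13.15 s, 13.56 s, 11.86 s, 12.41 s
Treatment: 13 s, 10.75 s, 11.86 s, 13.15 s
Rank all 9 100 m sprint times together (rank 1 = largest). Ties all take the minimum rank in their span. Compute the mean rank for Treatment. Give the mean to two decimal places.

5.00

Sorted (descending): 13.56, 13.15, 13.15, 13, 12.41, 11.86, 11.86, 10.75, 10.38
The 2 values of 13.15 occupy positions 2–3 → each gets rank 2.
The 2 values of 11.86 occupy positions 6–7 → each gets rank 6.
Treatment values → pooled ranks: 13→4, 10.75→8, 11.86→6, 13.15→2
Mean rank = (4 + 8 + 6 + 2) / 4 = 5.00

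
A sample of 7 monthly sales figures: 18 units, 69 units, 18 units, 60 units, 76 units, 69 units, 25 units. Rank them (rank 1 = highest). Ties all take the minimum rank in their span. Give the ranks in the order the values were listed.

Sorted (descending): 76, 69, 69, 60, 25, 18, 18
The 2 values of 69 occupy positions 2–3 → each gets rank 2.
The 2 values of 18 occupy positions 6–7 → each gets rank 6.

6, 2, 6, 4, 1, 2, 5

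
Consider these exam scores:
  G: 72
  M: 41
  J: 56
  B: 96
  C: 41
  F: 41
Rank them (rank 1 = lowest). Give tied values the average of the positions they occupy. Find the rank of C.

Sorted (ascending): 41, 41, 41, 56, 72, 96
The 3 values of 41 occupy positions 1–3 → average rank 2.
C has value 41 → rank 2.

2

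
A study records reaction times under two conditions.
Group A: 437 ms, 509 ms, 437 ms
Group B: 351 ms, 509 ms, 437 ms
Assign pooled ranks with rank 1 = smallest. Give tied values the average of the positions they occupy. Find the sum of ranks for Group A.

Sorted (ascending): 351, 437, 437, 437, 509, 509
The 3 values of 437 occupy positions 2–4 → average rank 3.
The 2 values of 509 occupy positions 5–6 → average rank (5+6)/2 = 5.5.
Group A values → pooled ranks: 437→3, 509→5.5, 437→3
Rank sum = 3 + 5.5 + 3 = 11.5

11.5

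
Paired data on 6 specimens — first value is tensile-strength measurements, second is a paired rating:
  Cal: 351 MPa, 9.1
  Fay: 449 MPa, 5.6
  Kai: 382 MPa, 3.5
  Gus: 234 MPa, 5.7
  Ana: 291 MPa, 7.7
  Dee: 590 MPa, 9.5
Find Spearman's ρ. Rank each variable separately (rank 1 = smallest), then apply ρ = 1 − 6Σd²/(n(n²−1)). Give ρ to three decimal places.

Ranks of variable 1: 3, 5, 4, 1, 2, 6
Ranks of variable 2: 5, 2, 1, 3, 4, 6
d = r₁ − r₂: -2, 3, 3, -2, -2, 0
d²: 4, 9, 9, 4, 4, 0; Σd² = 30
ρ = 1 − 6·30/(6·35) = 1 − 180/210 = 0.143

0.143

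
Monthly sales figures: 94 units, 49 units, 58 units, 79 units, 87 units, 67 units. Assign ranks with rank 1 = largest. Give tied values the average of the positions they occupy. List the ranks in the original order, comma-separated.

1, 6, 5, 3, 2, 4

Sorted (descending): 94, 87, 79, 67, 58, 49
No ties — each value takes its position as its rank.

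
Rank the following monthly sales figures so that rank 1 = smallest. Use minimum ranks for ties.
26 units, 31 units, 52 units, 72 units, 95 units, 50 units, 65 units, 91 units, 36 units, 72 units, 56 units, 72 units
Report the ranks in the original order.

1, 2, 5, 8, 12, 4, 7, 11, 3, 8, 6, 8

Sorted (ascending): 26, 31, 36, 50, 52, 56, 65, 72, 72, 72, 91, 95
The 3 values of 72 occupy positions 8–10 → each gets rank 8.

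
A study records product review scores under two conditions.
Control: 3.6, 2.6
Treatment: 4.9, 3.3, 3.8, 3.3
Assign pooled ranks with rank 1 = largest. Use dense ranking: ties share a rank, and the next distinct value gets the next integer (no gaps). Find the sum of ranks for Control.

Sorted (descending): 4.9, 3.8, 3.6, 3.3, 3.3, 2.6
The 2 values of 3.3 share dense rank 4.
Remaining distinct values take the next consecutive integers.
Control values → pooled ranks: 3.6→3, 2.6→5
Rank sum = 3 + 5 = 8

8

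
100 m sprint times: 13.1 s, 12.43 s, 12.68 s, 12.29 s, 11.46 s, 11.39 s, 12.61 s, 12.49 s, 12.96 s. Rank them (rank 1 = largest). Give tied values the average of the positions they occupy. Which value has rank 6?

Sorted (descending): 13.1, 12.96, 12.68, 12.61, 12.49, 12.43, 12.29, 11.46, 11.39
No ties — each value takes its position as its rank.
Rank 6 → value 12.43.

12.43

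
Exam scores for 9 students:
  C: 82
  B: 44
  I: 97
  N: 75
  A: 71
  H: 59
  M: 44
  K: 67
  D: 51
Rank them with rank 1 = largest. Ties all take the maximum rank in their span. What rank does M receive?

9

Sorted (descending): 97, 82, 75, 71, 67, 59, 51, 44, 44
The 2 values of 44 occupy positions 8–9 → each gets rank 9.
M has value 44 → rank 9.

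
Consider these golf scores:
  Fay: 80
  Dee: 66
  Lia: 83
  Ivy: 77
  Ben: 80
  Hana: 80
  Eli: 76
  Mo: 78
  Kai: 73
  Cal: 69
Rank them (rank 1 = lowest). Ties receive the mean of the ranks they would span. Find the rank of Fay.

Sorted (ascending): 66, 69, 73, 76, 77, 78, 80, 80, 80, 83
The 3 values of 80 occupy positions 7–9 → average rank 8.
Fay has value 80 → rank 8.

8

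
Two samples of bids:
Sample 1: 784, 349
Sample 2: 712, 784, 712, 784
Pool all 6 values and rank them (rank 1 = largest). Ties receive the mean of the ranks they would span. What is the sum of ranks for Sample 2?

13

Sorted (descending): 784, 784, 784, 712, 712, 349
The 3 values of 784 occupy positions 1–3 → average rank 2.
The 2 values of 712 occupy positions 4–5 → average rank (4+5)/2 = 4.5.
Sample 2 values → pooled ranks: 712→4.5, 784→2, 712→4.5, 784→2
Rank sum = 4.5 + 2 + 4.5 + 2 = 13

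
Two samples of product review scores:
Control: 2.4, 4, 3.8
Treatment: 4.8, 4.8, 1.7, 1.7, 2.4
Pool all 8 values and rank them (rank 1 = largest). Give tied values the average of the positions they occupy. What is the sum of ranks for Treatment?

23.5

Sorted (descending): 4.8, 4.8, 4, 3.8, 2.4, 2.4, 1.7, 1.7
The 2 values of 4.8 occupy positions 1–2 → average rank (1+2)/2 = 1.5.
The 2 values of 2.4 occupy positions 5–6 → average rank (5+6)/2 = 5.5.
The 2 values of 1.7 occupy positions 7–8 → average rank (7+8)/2 = 7.5.
Treatment values → pooled ranks: 4.8→1.5, 4.8→1.5, 1.7→7.5, 1.7→7.5, 2.4→5.5
Rank sum = 1.5 + 1.5 + 7.5 + 7.5 + 5.5 = 23.5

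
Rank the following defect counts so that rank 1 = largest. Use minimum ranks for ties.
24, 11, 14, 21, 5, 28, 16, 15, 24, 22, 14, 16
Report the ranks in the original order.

2, 11, 9, 5, 12, 1, 6, 8, 2, 4, 9, 6

Sorted (descending): 28, 24, 24, 22, 21, 16, 16, 15, 14, 14, 11, 5
The 2 values of 24 occupy positions 2–3 → each gets rank 2.
The 2 values of 16 occupy positions 6–7 → each gets rank 6.
The 2 values of 14 occupy positions 9–10 → each gets rank 9.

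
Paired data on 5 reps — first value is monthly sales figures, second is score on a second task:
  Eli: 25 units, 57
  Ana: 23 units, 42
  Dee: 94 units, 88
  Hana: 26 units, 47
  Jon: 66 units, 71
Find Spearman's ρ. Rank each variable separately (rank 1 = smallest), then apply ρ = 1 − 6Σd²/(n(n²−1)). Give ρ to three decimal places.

0.900

Ranks of variable 1: 2, 1, 5, 3, 4
Ranks of variable 2: 3, 1, 5, 2, 4
d = r₁ − r₂: -1, 0, 0, 1, 0
d²: 1, 0, 0, 1, 0; Σd² = 2
ρ = 1 − 6·2/(5·24) = 1 − 12/120 = 0.900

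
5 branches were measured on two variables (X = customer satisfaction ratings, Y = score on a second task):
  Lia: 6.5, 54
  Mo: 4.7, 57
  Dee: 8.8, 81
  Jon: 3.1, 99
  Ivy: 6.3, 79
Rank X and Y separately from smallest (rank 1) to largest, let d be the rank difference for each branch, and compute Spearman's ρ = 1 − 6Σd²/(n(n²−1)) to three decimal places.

-0.300

Ranks of variable 1: 4, 2, 5, 1, 3
Ranks of variable 2: 1, 2, 4, 5, 3
d = r₁ − r₂: 3, 0, 1, -4, 0
d²: 9, 0, 1, 16, 0; Σd² = 26
ρ = 1 − 6·26/(5·24) = 1 − 156/120 = -0.300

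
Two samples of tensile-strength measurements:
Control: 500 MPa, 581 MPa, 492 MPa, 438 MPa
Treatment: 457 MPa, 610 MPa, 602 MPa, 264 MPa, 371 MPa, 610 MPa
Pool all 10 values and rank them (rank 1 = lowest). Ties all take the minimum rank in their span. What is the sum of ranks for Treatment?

Sorted (ascending): 264, 371, 438, 457, 492, 500, 581, 602, 610, 610
The 2 values of 610 occupy positions 9–10 → each gets rank 9.
Treatment values → pooled ranks: 457→4, 610→9, 602→8, 264→1, 371→2, 610→9
Rank sum = 4 + 9 + 8 + 1 + 2 + 9 = 33

33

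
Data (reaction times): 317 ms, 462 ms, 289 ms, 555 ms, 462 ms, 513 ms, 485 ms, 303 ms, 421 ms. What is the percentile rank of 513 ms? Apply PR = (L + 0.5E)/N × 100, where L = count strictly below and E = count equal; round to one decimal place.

N = 9.
Strictly below 513: 7. Equal to 513: 1.
PR = (7 + 0.5·1)/9 × 100 = 83.3

83.3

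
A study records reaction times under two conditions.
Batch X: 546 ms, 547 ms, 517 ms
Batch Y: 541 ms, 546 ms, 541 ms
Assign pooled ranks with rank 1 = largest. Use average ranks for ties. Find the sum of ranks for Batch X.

9.5

Sorted (descending): 547, 546, 546, 541, 541, 517
The 2 values of 546 occupy positions 2–3 → average rank (2+3)/2 = 2.5.
The 2 values of 541 occupy positions 4–5 → average rank (4+5)/2 = 4.5.
Batch X values → pooled ranks: 546→2.5, 547→1, 517→6
Rank sum = 2.5 + 1 + 6 = 9.5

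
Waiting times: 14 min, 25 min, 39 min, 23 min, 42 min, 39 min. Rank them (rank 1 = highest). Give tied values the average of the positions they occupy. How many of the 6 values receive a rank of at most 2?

1

Sorted (descending): 42, 39, 39, 25, 23, 14
The 2 values of 39 occupy positions 2–3 → average rank (2+3)/2 = 2.5.
Ranks ≤ 2: {1} → 1 value.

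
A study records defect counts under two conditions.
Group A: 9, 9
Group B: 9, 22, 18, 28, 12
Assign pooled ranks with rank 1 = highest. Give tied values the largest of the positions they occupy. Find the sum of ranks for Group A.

14

Sorted (descending): 28, 22, 18, 12, 9, 9, 9
The 3 values of 9 occupy positions 5–7 → each gets rank 7.
Group A values → pooled ranks: 9→7, 9→7
Rank sum = 7 + 7 = 14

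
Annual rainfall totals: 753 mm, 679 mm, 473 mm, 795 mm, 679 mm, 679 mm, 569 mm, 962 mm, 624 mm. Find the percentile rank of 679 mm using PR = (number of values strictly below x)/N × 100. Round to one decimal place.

N = 9.
Strictly below 679: 3. Equal to 679: 3.
PR = 3/9 × 100 = 33.3

33.3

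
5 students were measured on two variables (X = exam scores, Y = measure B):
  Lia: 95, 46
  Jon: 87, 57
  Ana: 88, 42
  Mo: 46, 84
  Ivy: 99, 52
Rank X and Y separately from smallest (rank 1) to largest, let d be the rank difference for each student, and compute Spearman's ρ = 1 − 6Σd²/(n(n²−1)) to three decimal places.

-0.600

Ranks of variable 1: 4, 2, 3, 1, 5
Ranks of variable 2: 2, 4, 1, 5, 3
d = r₁ − r₂: 2, -2, 2, -4, 2
d²: 4, 4, 4, 16, 4; Σd² = 32
ρ = 1 − 6·32/(5·24) = 1 − 192/120 = -0.600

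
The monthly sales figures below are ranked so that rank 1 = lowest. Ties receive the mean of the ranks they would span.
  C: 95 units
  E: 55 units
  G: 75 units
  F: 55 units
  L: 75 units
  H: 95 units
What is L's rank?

3.5

Sorted (ascending): 55, 55, 75, 75, 95, 95
The 2 values of 55 occupy positions 1–2 → average rank (1+2)/2 = 1.5.
The 2 values of 75 occupy positions 3–4 → average rank (3+4)/2 = 3.5.
The 2 values of 95 occupy positions 5–6 → average rank (5+6)/2 = 5.5.
L has value 75 units → rank 3.5.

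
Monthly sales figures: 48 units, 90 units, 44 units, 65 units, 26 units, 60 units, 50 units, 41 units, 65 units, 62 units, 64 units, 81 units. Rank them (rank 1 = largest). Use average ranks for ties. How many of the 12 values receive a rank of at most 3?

Sorted (descending): 90, 81, 65, 65, 64, 62, 60, 50, 48, 44, 41, 26
The 2 values of 65 occupy positions 3–4 → average rank (3+4)/2 = 3.5.
Ranks ≤ 3: {1, 2} → 2 values.

2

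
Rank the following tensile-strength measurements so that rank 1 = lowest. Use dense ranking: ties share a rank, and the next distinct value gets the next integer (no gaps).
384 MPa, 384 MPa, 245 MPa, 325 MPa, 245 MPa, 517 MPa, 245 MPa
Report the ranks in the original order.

3, 3, 1, 2, 1, 4, 1

Sorted (ascending): 245, 245, 245, 325, 384, 384, 517
The 3 values of 245 share dense rank 1.
The 2 values of 384 share dense rank 3.
Remaining distinct values take the next consecutive integers.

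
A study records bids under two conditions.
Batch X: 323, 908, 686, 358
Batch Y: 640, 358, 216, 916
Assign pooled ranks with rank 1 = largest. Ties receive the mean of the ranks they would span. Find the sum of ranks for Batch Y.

18.5

Sorted (descending): 916, 908, 686, 640, 358, 358, 323, 216
The 2 values of 358 occupy positions 5–6 → average rank (5+6)/2 = 5.5.
Batch Y values → pooled ranks: 640→4, 358→5.5, 216→8, 916→1
Rank sum = 4 + 5.5 + 8 + 1 = 18.5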